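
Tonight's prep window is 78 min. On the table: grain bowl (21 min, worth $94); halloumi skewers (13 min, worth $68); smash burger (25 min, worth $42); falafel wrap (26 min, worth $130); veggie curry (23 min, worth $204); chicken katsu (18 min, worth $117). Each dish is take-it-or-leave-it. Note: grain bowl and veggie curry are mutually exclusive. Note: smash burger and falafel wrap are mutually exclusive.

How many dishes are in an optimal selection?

3

Best achievable profit is 451.
falafel wrap + veggie curry + chicken katsu hits 451 at 67 min.
Every optimal selection uses 3 dishes.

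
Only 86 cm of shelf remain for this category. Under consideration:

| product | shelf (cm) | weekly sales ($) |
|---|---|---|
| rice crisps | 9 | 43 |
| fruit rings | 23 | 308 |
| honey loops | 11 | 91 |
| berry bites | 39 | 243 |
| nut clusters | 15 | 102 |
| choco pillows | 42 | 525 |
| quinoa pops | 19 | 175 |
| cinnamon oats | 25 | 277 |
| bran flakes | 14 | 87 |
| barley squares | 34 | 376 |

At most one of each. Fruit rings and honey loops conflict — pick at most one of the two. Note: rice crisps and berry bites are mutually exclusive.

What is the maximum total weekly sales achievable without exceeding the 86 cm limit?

1008

The ratio ordering already packs tightly: fruit rings + choco pillows + quinoa pops, 84 cm, 1008.
Runner-up choco pillows + quinoa pops + cinnamon oats tops out at 977.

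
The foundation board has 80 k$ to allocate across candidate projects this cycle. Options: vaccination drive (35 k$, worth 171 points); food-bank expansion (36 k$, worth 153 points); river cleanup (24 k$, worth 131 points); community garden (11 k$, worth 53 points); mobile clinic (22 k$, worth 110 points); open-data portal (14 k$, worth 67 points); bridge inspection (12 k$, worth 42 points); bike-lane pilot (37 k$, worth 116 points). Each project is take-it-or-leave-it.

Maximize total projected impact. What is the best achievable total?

376

The ratio heuristic lands on river cleanup + community garden + mobile clinic + open-data portal (361) but leaves 9 k$ idle.
Replace river cleanup and open-data portal with vaccination drive + bridge inspection: the trade gains 15 net, giving 376 at 80 k$.
Every other selection either busts 80 k$ or fails to beat 376.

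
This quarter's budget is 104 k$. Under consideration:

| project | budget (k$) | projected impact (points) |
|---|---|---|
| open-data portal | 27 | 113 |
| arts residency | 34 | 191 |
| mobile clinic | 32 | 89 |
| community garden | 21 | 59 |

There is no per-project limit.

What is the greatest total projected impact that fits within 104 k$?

By projected impact per k$: arts residency 5.62, open-data portal 4.19, community garden 2.81 lead.
The ratio ordering already packs tightly: 3×arts residency, 102 k$, 573.

573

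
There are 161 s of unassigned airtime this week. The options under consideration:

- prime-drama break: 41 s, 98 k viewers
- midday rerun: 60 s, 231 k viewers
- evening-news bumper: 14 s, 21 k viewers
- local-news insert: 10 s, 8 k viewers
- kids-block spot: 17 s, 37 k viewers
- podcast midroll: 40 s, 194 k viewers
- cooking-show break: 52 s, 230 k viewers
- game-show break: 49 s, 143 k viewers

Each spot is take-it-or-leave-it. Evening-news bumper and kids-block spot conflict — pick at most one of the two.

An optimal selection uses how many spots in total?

3

Best achievable expected reach is 655.
midday rerun + podcast midroll + cooking-show break hits 655 at 152 s.
Every optimal selection uses 3 spots.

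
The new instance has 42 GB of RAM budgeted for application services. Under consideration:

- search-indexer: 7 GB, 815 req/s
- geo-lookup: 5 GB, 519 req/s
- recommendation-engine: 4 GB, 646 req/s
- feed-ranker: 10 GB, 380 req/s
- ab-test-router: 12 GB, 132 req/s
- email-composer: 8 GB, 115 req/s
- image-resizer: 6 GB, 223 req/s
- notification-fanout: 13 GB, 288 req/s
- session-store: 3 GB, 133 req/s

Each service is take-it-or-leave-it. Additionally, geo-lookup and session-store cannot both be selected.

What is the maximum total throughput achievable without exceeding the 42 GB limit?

Density check — recommendation-engine 161.50, search-indexer 116.43, geo-lookup 103.80 are the best per GB.
Search-indexer + geo-lookup + recommendation-engine + feed-ranker + email-composer + image-resizer uses 40 of the 42 GB and totals 2698.

2698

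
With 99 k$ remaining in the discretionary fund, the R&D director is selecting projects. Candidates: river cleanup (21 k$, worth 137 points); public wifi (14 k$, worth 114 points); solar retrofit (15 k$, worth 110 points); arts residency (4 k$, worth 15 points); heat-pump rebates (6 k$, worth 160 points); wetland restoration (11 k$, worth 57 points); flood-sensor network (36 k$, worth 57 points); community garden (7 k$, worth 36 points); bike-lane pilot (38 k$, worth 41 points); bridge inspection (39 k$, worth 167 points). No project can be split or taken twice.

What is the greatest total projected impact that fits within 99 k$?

703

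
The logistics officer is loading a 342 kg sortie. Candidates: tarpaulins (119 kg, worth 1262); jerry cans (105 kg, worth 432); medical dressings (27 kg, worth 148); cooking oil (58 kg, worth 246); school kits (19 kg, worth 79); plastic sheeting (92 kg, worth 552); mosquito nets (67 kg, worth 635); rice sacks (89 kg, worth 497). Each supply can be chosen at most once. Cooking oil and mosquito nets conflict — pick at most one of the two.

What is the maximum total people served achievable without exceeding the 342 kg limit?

Best packing: tarpaulins + medical dressings + school kits + plastic sheeting + mosquito nets — 324 kg, 2676 total.
No other feasible combination exceeds 2676.

2676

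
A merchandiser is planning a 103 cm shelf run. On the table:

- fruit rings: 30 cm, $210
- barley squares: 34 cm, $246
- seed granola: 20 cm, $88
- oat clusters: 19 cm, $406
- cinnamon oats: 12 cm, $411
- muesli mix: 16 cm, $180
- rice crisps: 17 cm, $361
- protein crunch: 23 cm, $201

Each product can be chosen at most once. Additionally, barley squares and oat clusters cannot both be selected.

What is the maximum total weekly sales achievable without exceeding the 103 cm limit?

1589

Filling by ratio: oat clusters + cinnamon oats + muesli mix + rice crisps + protein crunch for 1559, with 16 cm left unused.
The 16 cm tied up in muesli mix is better spent on fruit rings — total rises to 1589 (101 cm).
The closest alternative, fruit rings + oat clusters + cinnamon oats + muesli mix + rice crisps, reaches only 1568.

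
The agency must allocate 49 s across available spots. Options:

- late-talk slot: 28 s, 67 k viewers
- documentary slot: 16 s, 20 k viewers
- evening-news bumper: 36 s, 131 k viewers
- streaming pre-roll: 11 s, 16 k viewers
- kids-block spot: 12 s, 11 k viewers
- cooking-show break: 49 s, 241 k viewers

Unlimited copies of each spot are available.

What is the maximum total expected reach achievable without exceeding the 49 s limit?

241

Taking cooking-show break: 49 s used, 241 in expected reach.
Every other selection either busts 49 s or fails to beat 241.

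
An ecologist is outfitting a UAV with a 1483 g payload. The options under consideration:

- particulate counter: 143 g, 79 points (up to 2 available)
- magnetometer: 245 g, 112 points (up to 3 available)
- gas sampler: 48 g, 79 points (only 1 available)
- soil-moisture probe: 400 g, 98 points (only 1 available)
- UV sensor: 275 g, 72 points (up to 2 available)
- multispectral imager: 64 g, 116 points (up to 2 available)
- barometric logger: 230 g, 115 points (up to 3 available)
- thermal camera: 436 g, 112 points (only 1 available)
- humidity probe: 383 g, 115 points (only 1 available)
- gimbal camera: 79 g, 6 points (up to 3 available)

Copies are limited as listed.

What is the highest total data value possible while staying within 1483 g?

The ratio ordering already packs tightly: 2×particulate counter + magnetometer + gas sampler + 2×multispectral imager + 3×barometric logger + gimbal camera, 1476 g, 932.

932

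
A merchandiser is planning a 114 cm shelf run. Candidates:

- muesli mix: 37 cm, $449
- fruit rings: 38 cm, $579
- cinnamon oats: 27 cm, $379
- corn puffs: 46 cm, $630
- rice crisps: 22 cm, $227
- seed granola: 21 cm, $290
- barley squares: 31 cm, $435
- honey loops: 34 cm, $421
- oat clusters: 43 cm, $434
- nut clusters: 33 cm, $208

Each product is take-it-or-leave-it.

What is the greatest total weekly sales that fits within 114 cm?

1588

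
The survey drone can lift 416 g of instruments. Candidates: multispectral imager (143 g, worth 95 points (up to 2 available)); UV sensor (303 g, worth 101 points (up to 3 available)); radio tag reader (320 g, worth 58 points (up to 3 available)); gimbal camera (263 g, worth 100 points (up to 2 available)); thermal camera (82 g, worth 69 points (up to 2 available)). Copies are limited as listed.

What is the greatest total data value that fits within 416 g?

259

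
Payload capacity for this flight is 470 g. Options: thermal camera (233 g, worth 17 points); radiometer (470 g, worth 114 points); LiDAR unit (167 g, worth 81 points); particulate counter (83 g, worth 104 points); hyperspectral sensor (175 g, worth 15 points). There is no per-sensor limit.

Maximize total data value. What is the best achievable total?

520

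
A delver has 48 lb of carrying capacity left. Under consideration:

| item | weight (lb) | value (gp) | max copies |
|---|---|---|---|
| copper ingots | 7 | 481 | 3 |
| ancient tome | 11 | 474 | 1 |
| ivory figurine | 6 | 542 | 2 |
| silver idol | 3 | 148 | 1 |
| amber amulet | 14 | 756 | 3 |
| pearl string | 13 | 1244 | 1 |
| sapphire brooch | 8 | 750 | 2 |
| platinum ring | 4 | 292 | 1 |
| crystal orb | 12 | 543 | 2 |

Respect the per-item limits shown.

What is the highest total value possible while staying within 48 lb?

A density-first pass picks 2×ivory figurine + silver idol + pearl string + 2×sapphire brooch + platinum ring — 4268 at 48 lb.
The 7 lb tied up in silver idol and platinum ring is better spent on copper ingots — total rises to 4309 (48 lb).
Every other selection either busts 48 lb or exceeds an availability limit or fails to beat 4309.

4309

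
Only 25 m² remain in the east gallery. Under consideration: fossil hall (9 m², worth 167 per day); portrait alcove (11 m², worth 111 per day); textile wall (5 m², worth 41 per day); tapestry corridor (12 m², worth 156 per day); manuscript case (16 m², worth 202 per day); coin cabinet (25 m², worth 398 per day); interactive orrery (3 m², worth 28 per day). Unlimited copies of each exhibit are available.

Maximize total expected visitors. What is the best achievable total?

Filling by ratio: 2×fossil hall + 2×interactive orrery for 390, with 1 m² left unused.
The 24 m² tied up in 2×fossil hall and 2×interactive orrery is better spent on coin cabinet — total rises to 398 (25 m²).
That's the maximum — no swap from here does better than 398.

398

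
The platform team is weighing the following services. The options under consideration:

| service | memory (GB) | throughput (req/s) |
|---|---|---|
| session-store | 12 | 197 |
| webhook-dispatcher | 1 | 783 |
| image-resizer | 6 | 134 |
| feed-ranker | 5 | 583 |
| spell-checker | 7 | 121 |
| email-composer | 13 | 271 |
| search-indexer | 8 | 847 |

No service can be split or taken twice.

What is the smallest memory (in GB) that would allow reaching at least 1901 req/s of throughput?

Look for the lowest-memory combination reaching 1901.
Taking webhook-dispatcher + feed-ranker + search-indexer gives 2213 (≥ 1901) for 14 GB.
No combination under 14 GB hits 1901.

14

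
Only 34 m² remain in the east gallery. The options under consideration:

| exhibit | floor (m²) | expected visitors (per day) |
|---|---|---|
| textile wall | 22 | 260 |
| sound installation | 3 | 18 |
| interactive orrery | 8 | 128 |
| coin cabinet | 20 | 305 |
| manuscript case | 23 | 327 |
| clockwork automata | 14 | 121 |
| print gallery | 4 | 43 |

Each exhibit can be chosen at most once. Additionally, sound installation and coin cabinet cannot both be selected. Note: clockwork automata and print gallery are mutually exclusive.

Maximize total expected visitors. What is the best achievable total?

Best packing: interactive orrery + coin cabinet + print gallery — 32 m², 476 total.

476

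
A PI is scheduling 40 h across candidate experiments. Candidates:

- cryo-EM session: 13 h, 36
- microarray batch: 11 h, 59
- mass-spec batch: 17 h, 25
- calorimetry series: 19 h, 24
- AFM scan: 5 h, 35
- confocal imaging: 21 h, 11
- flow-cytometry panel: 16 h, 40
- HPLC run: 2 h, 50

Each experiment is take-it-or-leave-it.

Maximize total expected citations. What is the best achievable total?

Density check — HPLC run 25.00, AFM scan 7.00, microarray batch 5.36 are the best per h.
Greedy by ratio would take cryo-EM session + microarray batch + AFM scan + HPLC run: 31 h used, total 180.
Dropping cryo-EM session frees 13 h; slotting in flow-cytometry panel (16 h) lifts the total to 184 at 34 h.
That's the maximum — no swap from here does better than 184.

184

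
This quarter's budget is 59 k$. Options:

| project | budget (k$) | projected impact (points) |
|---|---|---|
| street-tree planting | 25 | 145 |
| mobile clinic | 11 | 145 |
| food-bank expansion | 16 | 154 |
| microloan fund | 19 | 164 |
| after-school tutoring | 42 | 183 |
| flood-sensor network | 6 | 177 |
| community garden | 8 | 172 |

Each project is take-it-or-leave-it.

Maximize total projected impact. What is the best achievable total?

667

Ranking by ratio (projected impact/k$): flood-sensor network 29.50, community garden 21.50, mobile clinic 13.18, food-bank expansion 9.62.
A density-first pass picks mobile clinic + food-bank expansion + flood-sensor network + community garden — 648 at 41 k$.
Replace mobile clinic with microloan fund: the trade gains 19 net, giving 667 at 49 k$.
The spare 10 k$ is too small for any remaining project, and no exchange beats 667.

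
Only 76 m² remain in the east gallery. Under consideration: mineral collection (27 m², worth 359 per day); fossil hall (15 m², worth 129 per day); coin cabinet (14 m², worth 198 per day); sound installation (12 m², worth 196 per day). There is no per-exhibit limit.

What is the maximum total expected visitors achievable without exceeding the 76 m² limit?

1180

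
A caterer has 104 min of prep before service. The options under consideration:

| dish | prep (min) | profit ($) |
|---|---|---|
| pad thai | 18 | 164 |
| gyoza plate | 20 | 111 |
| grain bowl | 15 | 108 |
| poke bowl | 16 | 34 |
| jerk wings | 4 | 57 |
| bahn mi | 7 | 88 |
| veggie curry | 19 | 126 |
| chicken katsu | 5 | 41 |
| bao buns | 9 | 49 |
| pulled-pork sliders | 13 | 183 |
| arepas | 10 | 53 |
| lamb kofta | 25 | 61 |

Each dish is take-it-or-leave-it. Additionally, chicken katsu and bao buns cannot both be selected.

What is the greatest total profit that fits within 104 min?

Ranking by ratio (profit/min): jerk wings 14.25, pulled-pork sliders 14.08, bahn mi 12.57, pad thai 9.11.
Pad thai + gyoza plate + grain bowl + jerk wings + bahn mi + veggie curry + chicken katsu + pulled-pork sliders uses 101 of the 104 min and totals 878.
Runner-up pad thai + gyoza plate + grain bowl + jerk wings + veggie curry + chicken katsu + pulled-pork sliders + arepas tops out at 843.

878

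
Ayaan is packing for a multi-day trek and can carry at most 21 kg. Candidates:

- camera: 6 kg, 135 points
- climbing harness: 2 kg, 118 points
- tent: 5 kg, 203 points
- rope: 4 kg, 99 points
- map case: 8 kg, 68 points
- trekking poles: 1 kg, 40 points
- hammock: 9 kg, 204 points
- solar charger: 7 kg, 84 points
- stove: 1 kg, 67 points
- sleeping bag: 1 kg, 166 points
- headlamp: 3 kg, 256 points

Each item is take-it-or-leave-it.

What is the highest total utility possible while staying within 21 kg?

Greedy by ratio would take climbing harness + tent + rope + trekking poles + stove + sleeping bag + headlamp: 17 kg used, total 949.
Replace rope and trekking poles with hammock: the trade gains 65 net, giving 1014 at 21 kg.
Next best is climbing harness + tent + trekking poles + hammock + sleeping bag + headlamp at 987 (21 kg) — short by 27.

1014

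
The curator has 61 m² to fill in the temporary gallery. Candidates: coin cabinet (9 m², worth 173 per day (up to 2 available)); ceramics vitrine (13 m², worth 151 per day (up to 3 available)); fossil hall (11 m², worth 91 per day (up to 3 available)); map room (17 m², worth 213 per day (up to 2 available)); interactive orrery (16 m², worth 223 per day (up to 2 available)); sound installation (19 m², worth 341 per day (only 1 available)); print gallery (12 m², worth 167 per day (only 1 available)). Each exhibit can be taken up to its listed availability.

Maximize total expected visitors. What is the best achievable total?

960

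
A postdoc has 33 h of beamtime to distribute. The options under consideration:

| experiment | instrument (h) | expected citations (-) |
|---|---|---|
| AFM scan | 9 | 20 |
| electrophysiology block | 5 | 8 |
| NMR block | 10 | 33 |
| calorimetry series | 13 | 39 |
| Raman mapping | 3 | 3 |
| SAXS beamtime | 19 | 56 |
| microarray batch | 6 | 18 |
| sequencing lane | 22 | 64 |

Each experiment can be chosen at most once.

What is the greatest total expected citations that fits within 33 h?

97

Density check — NMR block 3.30, calorimetry series 3.00, microarray batch 3.00, SAXS beamtime 2.95 are the best per h.
The ratio heuristic lands on NMR block + calorimetry series + Raman mapping + microarray batch (93) but leaves 1 h idle.
Dropping calorimetry series and Raman mapping and microarray batch frees 22 h; slotting in sequencing lane (22 h) lifts the total to 97 at 32 h.
The spare 1 h is too small for any remaining experiment, and no exchange beats 97.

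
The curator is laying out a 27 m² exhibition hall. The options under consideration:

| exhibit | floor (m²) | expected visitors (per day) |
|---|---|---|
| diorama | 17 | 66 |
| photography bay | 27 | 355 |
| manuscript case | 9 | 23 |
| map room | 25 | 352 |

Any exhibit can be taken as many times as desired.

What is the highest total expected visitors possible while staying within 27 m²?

355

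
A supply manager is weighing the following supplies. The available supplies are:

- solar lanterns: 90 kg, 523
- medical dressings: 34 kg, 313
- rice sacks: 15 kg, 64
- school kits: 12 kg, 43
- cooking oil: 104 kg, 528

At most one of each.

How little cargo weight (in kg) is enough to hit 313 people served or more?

Minimise kg subject to total people served ≥ 313.
medical dressings: 313 people served at 34 kg.
Any bundle with less than 34 kg falls short of 313.

34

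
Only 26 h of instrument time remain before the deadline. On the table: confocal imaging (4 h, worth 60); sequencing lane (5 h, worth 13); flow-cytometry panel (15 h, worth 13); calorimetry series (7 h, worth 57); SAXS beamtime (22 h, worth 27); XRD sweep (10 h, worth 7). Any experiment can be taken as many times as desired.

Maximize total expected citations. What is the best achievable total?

Ranking by ratio (expected citations/h): confocal imaging 15.00, calorimetry series 8.14, sequencing lane 2.60.
Taking 6×confocal imaging: 24 h used, 360 in expected citations.
That's the maximum — no swap from here does better than 360.

360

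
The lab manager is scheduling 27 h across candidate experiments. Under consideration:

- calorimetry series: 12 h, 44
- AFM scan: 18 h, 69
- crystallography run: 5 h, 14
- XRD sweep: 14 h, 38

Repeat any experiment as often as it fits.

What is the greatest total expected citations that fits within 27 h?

Greedy by ratio would take AFM scan + crystallography run: 23 h used, total 83.
The 23 h tied up in AFM scan and crystallography run is better spent on 2×calorimetry series — total rises to 88 (24 h).
The spare 3 h is too small for any remaining experiment, and no exchange beats 88.

88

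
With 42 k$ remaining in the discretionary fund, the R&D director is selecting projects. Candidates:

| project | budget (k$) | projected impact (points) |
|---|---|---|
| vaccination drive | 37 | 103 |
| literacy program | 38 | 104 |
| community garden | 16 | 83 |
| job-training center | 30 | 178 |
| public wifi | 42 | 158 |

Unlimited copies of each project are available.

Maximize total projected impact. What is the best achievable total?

Job-training center uses 30 of the 42 k$ and totals 178.
That's the maximum — no swap from here does better than 178.

178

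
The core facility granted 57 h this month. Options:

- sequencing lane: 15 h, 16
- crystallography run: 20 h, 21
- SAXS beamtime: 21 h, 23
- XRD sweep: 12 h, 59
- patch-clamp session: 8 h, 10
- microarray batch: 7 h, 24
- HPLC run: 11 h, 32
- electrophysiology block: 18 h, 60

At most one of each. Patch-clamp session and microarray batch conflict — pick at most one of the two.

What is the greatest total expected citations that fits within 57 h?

175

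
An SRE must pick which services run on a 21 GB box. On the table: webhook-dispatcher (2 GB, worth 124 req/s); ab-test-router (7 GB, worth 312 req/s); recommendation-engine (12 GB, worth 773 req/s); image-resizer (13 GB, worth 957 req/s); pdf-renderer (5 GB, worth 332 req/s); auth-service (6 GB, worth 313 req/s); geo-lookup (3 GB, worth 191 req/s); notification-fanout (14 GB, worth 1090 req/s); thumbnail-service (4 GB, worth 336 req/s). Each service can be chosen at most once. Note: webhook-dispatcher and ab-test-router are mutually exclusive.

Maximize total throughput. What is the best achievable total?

1617

Best packing: geo-lookup + notification-fanout + thumbnail-service — 21 GB, 1617 total.
Every other selection either busts 21 GB or breaks a pairing rule or fails to beat 1617.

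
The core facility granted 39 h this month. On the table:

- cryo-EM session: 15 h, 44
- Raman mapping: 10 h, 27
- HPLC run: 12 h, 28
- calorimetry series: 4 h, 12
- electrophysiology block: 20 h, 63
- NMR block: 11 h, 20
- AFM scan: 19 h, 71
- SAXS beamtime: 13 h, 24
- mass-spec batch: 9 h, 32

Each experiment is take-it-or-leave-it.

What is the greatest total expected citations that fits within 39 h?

Taking the top-ratio experiments first gives calorimetry series + AFM scan + mass-spec batch for 115 (32 h).
Dropping calorimetry series and mass-spec batch frees 13 h; slotting in electrophysiology block (20 h) lifts the total to 134 at 39 h.

134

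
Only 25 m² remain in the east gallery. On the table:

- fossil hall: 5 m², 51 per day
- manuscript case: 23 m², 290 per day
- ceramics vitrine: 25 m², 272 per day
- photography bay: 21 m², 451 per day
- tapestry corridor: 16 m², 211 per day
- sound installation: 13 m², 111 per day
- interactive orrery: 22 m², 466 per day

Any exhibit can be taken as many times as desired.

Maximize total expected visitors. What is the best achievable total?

466

A density-first pass picks photography bay — 451 at 21 m².
The 21 m² tied up in photography bay is better spent on interactive orrery — total rises to 466 (22 m²).
That's the maximum — no swap from here does better than 466.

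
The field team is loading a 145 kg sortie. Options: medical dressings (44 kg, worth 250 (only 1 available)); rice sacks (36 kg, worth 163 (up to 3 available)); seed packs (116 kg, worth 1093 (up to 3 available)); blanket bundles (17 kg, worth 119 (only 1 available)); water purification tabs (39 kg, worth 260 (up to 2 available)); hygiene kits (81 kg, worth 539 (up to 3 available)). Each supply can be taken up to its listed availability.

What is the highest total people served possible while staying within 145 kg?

Density check — seed packs 9.42, blanket bundles 7.00, water purification tabs 6.67 are the best per kg.
Taking seed packs + blanket bundles: 133 kg used, 1212 in people served.

1212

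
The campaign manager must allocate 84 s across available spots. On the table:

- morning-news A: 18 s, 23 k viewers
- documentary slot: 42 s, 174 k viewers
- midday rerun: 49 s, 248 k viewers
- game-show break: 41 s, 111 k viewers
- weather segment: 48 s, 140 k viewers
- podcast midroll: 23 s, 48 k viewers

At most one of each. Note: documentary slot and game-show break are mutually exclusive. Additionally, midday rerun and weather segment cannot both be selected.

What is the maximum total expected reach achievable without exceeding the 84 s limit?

Taking midday rerun + podcast midroll: 72 s used, 296 in expected reach.
Next best is morning-news A + midday rerun at 271 (67 s) — short by 25.

296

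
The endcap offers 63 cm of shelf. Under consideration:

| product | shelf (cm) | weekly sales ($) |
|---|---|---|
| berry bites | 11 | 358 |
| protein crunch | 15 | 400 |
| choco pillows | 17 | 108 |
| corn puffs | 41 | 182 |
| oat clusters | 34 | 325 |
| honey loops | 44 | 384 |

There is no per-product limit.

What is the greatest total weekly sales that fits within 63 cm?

1874

The ratio heuristic lands on 5×berry bites (1790) but leaves 8 cm idle.
Dropping 2×berry bites frees 22 cm; slotting in 2×protein crunch (30 cm) lifts the total to 1874 at 63 cm.
Nothing else within 63 cm beats 1874.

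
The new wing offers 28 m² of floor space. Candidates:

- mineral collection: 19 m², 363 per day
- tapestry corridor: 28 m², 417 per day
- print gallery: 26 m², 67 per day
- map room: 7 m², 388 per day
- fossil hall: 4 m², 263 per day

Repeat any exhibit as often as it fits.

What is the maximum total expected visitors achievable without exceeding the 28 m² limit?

1841

Best packing: 7×fossil hall — 28 m², 1841 total.
Every other selection either busts 28 m² or fails to beat 1841.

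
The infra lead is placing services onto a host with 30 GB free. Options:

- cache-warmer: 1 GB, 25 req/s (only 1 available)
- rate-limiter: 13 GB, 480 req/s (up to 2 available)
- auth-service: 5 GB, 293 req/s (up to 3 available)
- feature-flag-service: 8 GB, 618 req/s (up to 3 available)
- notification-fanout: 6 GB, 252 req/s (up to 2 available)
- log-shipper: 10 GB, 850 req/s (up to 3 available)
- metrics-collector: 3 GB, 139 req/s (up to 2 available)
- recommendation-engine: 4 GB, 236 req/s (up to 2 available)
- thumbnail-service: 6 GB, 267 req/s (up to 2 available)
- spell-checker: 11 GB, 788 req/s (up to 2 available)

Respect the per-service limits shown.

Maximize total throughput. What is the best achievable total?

2550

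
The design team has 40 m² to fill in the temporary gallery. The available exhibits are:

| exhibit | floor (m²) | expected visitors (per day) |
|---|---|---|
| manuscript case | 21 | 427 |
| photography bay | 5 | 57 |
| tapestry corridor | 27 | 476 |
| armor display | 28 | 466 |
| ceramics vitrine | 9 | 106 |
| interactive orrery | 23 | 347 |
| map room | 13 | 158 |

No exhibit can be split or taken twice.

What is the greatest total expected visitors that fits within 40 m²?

Manuscript case + photography bay + map room uses 39 of the 40 m² and totals 642.
Next best is tapestry corridor + map room at 634 (40 m²) — short by 8.

642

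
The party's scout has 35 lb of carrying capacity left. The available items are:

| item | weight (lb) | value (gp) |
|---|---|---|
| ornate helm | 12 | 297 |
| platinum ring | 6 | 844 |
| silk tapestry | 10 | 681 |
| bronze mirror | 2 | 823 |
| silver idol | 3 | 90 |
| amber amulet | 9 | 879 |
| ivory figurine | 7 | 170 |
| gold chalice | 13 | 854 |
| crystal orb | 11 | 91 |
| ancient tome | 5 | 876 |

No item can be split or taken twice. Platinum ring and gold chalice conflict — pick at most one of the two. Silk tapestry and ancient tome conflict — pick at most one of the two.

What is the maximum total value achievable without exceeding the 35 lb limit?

Density check — bronze mirror 411.50, ancient tome 175.20, platinum ring 140.67, amber amulet 97.67 are the best per lb.
Ornate helm + platinum ring + bronze mirror + amber amulet + ancient tome uses 34 of the 35 lb and totals 3719.

3719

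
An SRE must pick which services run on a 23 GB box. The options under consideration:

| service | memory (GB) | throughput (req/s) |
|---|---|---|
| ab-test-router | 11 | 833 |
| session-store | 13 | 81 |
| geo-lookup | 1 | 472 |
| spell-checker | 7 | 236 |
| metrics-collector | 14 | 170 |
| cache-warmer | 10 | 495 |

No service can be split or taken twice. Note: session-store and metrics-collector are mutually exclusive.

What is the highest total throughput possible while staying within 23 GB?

1800

By throughput per GB: geo-lookup 472.00, ab-test-router 75.73, cache-warmer 49.50, spell-checker 33.71 lead.
The ratio ordering already packs tightly: ab-test-router + geo-lookup + cache-warmer, 22 GB, 1800.
That's the maximum — no feasible swap from here does better than 1800.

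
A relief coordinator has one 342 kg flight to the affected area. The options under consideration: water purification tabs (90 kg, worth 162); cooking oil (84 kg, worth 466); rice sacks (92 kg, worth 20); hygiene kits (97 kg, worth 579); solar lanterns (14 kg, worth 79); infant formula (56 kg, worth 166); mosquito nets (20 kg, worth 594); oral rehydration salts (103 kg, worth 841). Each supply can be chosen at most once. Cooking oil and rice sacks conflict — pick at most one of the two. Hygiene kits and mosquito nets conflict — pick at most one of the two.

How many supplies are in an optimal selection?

5

Best achievable people served is 2146.
cooking oil + solar lanterns + infant formula + mosquito nets + oral rehydration salts hits 2146 at 277 kg.
Any selection reaching 2146 contains exactly 5 supplies.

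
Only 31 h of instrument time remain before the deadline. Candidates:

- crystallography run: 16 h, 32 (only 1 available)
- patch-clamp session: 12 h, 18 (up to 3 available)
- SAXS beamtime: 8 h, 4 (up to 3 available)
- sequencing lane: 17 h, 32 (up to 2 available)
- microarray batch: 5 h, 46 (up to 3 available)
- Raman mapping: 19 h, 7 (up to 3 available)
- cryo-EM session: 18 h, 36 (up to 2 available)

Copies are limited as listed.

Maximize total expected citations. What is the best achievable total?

170

Ranking by ratio (expected citations/h): microarray batch 9.20, crystallography run 2.00, cryo-EM session 2.00.
Best packing: crystallography run + 3×microarray batch — 31 h, 170 total.
Nothing else within 31 h beats 170.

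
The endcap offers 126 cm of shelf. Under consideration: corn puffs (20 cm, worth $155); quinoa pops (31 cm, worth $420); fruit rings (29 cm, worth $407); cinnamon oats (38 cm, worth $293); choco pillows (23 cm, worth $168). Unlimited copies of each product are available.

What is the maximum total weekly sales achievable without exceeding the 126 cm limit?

Taking the top-ratio products first gives 4×fruit rings for 1628 (116 cm).
Dropping 4×fruit rings frees 116 cm; slotting in 4×quinoa pops (124 cm) lifts the total to 1680 at 124 cm.

1680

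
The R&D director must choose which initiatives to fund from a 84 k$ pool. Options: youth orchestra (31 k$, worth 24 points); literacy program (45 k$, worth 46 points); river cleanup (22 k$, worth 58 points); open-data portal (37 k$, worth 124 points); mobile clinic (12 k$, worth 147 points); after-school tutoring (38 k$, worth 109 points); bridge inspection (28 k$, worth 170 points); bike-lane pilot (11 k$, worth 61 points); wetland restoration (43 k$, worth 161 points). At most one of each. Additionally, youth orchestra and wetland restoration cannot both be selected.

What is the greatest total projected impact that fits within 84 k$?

Filling by ratio: river cleanup + mobile clinic + bridge inspection + bike-lane pilot for 436, with 11 k$ left unused.
Replace river cleanup and bike-lane pilot with wetland restoration: the trade gains 42 net, giving 478 at 83 k$.

478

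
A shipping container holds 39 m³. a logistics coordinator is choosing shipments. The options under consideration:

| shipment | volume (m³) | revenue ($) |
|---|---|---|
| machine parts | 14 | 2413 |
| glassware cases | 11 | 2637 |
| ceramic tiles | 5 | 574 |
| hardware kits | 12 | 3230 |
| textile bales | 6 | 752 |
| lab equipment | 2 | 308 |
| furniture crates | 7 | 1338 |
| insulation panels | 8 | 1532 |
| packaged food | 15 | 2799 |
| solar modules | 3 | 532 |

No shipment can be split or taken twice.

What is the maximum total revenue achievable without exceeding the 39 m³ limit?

8737

Glassware cases + hardware kits + furniture crates + insulation panels uses 38 of the 39 m³ and totals 8737.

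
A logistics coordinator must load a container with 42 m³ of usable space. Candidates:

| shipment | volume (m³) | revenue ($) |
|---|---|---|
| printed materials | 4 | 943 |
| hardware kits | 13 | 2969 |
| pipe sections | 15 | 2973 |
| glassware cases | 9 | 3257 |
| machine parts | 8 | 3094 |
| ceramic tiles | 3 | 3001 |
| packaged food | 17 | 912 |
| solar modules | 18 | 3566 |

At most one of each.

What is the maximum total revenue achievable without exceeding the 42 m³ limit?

13861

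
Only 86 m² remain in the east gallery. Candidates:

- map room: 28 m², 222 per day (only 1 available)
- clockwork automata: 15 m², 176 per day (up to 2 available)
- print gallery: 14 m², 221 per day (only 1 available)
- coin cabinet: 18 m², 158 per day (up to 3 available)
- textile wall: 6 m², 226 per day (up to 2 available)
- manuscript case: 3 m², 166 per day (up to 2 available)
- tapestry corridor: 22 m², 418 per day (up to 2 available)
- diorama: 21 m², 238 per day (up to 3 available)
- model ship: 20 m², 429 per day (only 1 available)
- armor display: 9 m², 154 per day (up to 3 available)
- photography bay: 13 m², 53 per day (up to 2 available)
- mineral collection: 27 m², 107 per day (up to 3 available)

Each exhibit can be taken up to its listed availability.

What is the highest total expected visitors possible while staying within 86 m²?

2049

Density check — manuscript case 55.33, textile wall 37.67, model ship 21.45, tapestry corridor 19.00 are the best per m².
Taking 2×textile wall + 2×manuscript case + 2×tapestry corridor + model ship: 82 m² used, 2049 in expected visitors.
That's the maximum — no swap from here does better than 2049.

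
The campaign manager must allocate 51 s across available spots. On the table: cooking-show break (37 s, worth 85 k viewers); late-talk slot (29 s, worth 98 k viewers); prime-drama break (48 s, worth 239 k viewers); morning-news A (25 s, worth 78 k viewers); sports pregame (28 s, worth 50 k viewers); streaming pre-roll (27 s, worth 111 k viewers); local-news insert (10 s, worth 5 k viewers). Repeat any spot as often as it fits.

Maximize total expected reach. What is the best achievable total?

By expected reach per s: prime-drama break 4.98, streaming pre-roll 4.11, late-talk slot 3.38 lead.
Best packing: prime-drama break — 48 s, 239 total.
No other feasible combination exceeds 239.

239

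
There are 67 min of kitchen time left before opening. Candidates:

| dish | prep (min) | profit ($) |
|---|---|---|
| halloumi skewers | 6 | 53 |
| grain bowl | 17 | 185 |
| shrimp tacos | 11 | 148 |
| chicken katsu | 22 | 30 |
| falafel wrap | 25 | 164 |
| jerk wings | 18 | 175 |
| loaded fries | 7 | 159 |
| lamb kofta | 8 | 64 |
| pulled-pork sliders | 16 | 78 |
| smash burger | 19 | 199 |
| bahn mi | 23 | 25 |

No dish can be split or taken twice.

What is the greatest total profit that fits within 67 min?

784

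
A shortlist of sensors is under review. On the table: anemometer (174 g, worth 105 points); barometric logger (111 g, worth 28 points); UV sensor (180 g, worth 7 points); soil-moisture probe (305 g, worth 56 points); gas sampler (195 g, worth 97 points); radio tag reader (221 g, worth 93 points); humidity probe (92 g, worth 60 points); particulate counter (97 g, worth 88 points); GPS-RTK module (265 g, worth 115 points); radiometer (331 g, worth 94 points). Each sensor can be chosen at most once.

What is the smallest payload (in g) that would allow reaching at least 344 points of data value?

558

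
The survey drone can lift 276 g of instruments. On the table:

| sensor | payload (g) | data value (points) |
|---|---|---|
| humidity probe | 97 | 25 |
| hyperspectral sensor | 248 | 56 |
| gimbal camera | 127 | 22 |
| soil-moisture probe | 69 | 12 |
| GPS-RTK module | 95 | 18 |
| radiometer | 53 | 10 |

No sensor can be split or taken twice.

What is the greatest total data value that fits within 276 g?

56

Density check — humidity probe 0.26, hyperspectral sensor 0.23, GPS-RTK module 0.19 are the best per g.
Greedy by ratio would take humidity probe + GPS-RTK module + radiometer: 245 g used, total 53.
Replace humidity probe and GPS-RTK module and radiometer with hyperspectral sensor: the trade gains 3 net, giving 56 at 248 g.
The closest alternative, humidity probe + soil-moisture probe + GPS-RTK module, reaches only 55.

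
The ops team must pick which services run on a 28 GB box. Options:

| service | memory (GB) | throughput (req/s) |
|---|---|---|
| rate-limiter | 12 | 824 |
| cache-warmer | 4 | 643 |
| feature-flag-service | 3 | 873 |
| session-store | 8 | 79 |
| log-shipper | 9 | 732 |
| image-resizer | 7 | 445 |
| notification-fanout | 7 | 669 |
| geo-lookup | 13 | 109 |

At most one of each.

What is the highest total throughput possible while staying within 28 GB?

3072

By throughput per GB: feature-flag-service 291.00, cache-warmer 160.75, notification-fanout 95.57, log-shipper 81.33 lead.
The ratio heuristic lands on cache-warmer + feature-flag-service + log-shipper + notification-fanout (2917) but leaves 5 GB idle.
Replace notification-fanout with rate-limiter: the trade gains 155 net, giving 3072 at 28 GB.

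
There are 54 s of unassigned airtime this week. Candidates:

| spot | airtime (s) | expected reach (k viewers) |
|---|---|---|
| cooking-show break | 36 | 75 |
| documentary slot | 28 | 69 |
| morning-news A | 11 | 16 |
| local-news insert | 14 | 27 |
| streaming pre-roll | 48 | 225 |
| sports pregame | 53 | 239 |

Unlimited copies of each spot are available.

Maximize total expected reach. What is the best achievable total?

239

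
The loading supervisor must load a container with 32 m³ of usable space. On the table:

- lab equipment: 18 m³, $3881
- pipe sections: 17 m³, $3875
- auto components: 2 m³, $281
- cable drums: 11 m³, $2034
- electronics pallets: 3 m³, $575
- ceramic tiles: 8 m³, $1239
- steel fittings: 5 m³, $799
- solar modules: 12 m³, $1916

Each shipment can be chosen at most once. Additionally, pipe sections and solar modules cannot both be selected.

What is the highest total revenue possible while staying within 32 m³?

A density-first pass picks pipe sections + cable drums + electronics pallets — 6484 at 31 m³.
Dropping pipe sections frees 17 m³; slotting in lab equipment (18 m³) lifts the total to 6490 at 32 m³.
Next best is pipe sections + cable drums + electronics pallets at 6484 (31 m³) — short by 6.

6490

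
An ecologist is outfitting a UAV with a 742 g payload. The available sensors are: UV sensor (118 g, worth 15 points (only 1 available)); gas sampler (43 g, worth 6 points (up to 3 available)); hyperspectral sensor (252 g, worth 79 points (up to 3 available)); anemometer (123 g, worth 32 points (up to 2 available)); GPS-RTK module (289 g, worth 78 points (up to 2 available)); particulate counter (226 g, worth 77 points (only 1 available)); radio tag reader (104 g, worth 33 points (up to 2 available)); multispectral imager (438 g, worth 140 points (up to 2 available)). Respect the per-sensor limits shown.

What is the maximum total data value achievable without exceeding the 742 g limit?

Taking the top-ratio sensors first gives gas sampler + particulate counter + multispectral imager for 223 (707 g).
Replace gas sampler and multispectral imager with 2×hyperspectral sensor: the trade gains 12 net, giving 235 at 730 g.
The spare 12 g is too small for any remaining sensor, and no exchange beats 235.

235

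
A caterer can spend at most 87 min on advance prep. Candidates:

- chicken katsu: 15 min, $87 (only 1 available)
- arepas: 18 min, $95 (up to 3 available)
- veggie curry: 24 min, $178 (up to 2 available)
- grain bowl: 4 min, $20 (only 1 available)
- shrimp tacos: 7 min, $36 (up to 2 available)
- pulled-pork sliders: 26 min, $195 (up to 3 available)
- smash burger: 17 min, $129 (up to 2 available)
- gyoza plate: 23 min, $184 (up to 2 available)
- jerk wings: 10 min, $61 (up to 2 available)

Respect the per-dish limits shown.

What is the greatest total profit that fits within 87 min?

675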